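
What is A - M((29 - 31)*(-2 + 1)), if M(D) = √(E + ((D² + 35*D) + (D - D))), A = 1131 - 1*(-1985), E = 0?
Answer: 3116 - √74 ≈ 3107.4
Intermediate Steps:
A = 3116 (A = 1131 + 1985 = 3116)
M(D) = √(D² + 35*D) (M(D) = √(0 + ((D² + 35*D) + (D - D))) = √(0 + ((D² + 35*D) + 0)) = √(0 + (D² + 35*D)) = √(D² + 35*D))
A - M((29 - 31)*(-2 + 1)) = 3116 - √(((29 - 31)*(-2 + 1))*(35 + (29 - 31)*(-2 + 1))) = 3116 - √((-2*(-1))*(35 - 2*(-1))) = 3116 - √(2*(35 + 2)) = 3116 - √(2*37) = 3116 - √74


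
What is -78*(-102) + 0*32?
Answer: 7956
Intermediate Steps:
-78*(-102) + 0*32 = 7956 + 0 = 7956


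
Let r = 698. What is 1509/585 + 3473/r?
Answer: 1028329/136110 ≈ 7.5551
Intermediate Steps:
1509/585 + 3473/r = 1509/585 + 3473/698 = 1509*(1/585) + 3473*(1/698) = 503/195 + 3473/698 = 1028329/136110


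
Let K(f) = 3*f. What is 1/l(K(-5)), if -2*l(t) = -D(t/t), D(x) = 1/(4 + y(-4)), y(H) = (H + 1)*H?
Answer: 32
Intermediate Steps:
y(H) = H*(1 + H) (y(H) = (1 + H)*H = H*(1 + H))
D(x) = 1/16 (D(x) = 1/(4 - 4*(1 - 4)) = 1/(4 - 4*(-3)) = 1/(4 + 12) = 1/16)
l(t) = 1/32 (l(t) = -(-1)/(2*16) = -1/2*(-1/16) = 1/32)
1/l(K(-5)) = 1/(1/32) = 32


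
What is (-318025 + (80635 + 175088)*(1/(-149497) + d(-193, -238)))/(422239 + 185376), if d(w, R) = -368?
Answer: -14116118288956/90836619655 ≈ -155.40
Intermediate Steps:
(-318025 + (80635 + 175088)*(1/(-149497) + d(-193, -238)))/(422239 + 185376) = (-318025 + (80635 + 175088)*(1/(-149497) - 368))/(422239 + 185376) = (-318025 + 255723*(-1/149497 - 368))/607615 = (-318025 + 255723*(-55014897/149497))*(1/607615) = (-318025 - 14068574505531/149497)*(1/607615) = -14116118288956/149497*1/607615 = -14116118288956/90836619655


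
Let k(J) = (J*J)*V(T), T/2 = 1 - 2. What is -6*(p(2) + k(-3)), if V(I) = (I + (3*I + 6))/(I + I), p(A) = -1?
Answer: -21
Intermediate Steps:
T = -2 (T = 2*(1 - 2) = 2*(-1) = -2)
V(I) = (6 + 4*I)/(2*I) (V(I) = (I + (6 + 3*I))/((2*I)) = (6 + 4*I)*(1/(2*I)) = (6 + 4*I)/(2*I))
k(J) = J²/2 (k(J) = (J*J)*(2 + 3/(-2)) = J²*(2 + 3*(-½)) = J²*(2 - 3/2) = J²*(½) = J²/2)
-6*(p(2) + k(-3)) = -6*(-1 + (½)*(-3)²) = -6*(-1 + (½)*9) = -6*(-1 + 9/2) = -6*7/2 = -21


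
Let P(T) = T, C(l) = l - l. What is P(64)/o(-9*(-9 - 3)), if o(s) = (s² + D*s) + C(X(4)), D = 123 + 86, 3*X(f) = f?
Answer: 16/8559 ≈ 0.0018694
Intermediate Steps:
X(f) = f/3
C(l) = 0
D = 209
o(s) = s² + 209*s (o(s) = (s² + 209*s) + 0 = s² + 209*s)
P(64)/o(-9*(-9 - 3)) = 64/(((-9*(-9 - 3))*(209 - 9*(-9 - 3)))) = 64/(((-9*(-12))*(209 - 9*(-12)))) = 64/((108*(209 + 108))) = 64/((108*317)) = 64/34236 = 64*(1/34236) = 16/8559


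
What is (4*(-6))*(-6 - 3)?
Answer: 216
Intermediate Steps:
(4*(-6))*(-6 - 3) = -24*(-9) = 216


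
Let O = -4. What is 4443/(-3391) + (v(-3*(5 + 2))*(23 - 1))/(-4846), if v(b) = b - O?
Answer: -10131272/8216393 ≈ -1.2331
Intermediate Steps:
v(b) = 4 + b (v(b) = b - 1*(-4) = b + 4 = 4 + b)
4443/(-3391) + (v(-3*(5 + 2))*(23 - 1))/(-4846) = 4443/(-3391) + ((4 - 3*(5 + 2))*(23 - 1))/(-4846) = 4443*(-1/3391) + ((4 - 3*7)*22)*(-1/4846) = -4443/3391 + ((4 - 21)*22)*(-1/4846) = -4443/3391 - 17*22*(-1/4846) = -4443/3391 - 374*(-1/4846) = -4443/3391 + 187/2423 = -10131272/8216393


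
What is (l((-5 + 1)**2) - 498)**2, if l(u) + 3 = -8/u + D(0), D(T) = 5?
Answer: 986049/4 ≈ 2.4651e+5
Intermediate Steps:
l(u) = 2 - 8/u (l(u) = -3 + (-8/u + 5) = -3 + (5 - 8/u) = 2 - 8/u)
(l((-5 + 1)**2) - 498)**2 = ((2 - 8/(-5 + 1)**2) - 498)**2 = ((2 - 8/((-4)**2)) - 498)**2 = ((2 - 8/16) - 498)**2 = ((2 - 8*1/16) - 498)**2 = ((2 - 1/2) - 498)**2 = (3/2 - 498)**2 = (-993/2)**2 = 986049/4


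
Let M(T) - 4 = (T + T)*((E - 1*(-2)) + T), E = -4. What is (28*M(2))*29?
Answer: 3248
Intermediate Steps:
M(T) = 4 + 2*T*(-2 + T) (M(T) = 4 + (T + T)*((-4 - 1*(-2)) + T) = 4 + (2*T)*((-4 + 2) + T) = 4 + (2*T)*(-2 + T) = 4 + 2*T*(-2 + T))
(28*M(2))*29 = (28*(4 - 4*2 + 2*2**2))*29 = (28*(4 - 8 + 2*4))*29 = (28*(4 - 8 + 8))*29 = (28*4)*29 = 112*29 = 3248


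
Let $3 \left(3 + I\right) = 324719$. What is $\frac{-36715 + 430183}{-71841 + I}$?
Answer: $\frac{1180404}{109187} \approx 10.811$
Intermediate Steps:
$I = \frac{324710}{3}$ ($I = -3 + \frac{1}{3} \cdot 324719 = -3 + \frac{324719}{3} = \frac{324710}{3} \approx 1.0824 \cdot 10^{5}$)
$\frac{-36715 + 430183}{-71841 + I} = \frac{-36715 + 430183}{-71841 + \frac{324710}{3}} = \frac{393468}{\frac{109187}{3}} = 393468 \cdot \frac{3}{109187} = \frac{1180404}{109187}$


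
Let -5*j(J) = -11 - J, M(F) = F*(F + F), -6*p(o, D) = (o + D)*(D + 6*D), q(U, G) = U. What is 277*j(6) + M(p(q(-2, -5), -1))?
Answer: 9663/10 ≈ 966.30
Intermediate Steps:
p(o, D) = -7*D*(D + o)/6 (p(o, D) = -(o + D)*(D + 6*D)/6 = -(D + o)*7*D/6 = -7*D*(D + o)/6)
M(F) = 2*F² (M(F) = F*(2*F) = 2*F²)
j(J) = 11/5 + J/5 (j(J) = -(-11 - J)/5 = 11/5 + J/5)
277*j(6) + M(p(q(-2, -5), -1)) = 277*(11/5 + (⅕)*6) + 2*(-7/6*(-1)*(-1 - 2))² = 277*(11/5 + 6/5) + 2*(-7/6*(-1)*(-3))² = 277*(17/5) + 2*(-7/2)² = 4709/5 + 2*(49/4) = 4709/5 + 49/2 = 9663/10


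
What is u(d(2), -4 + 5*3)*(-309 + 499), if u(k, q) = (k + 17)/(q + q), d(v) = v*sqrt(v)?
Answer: 1615/11 + 190*sqrt(2)/11 ≈ 171.25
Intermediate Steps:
d(v) = v**(3/2)
u(k, q) = (17 + k)/(2*q) (u(k, q) = (17 + k)/((2*q)) = (17 + k)*(1/(2*q)) = (17 + k)/(2*q))
u(d(2), -4 + 5*3)*(-309 + 499) = ((17 + 2**(3/2))/(2*(-4 + 5*3)))*(-309 + 499) = ((17 + 2*sqrt(2))/(2*(-4 + 15)))*190 = ((1/2)*(17 + 2*sqrt(2))/11)*190 = ((1/2)*(1/11)*(17 + 2*sqrt(2)))*190 = (17/22 + sqrt(2)/11)*190 = 1615/11 + 190*sqrt(2)/11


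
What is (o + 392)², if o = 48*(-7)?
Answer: 3136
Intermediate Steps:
o = -336
(o + 392)² = (-336 + 392)² = 56² = 3136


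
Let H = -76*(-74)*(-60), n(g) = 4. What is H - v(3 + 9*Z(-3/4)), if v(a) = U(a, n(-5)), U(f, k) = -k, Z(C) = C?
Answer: -337436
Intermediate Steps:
v(a) = -4 (v(a) = -1*4 = -4)
H = -337440 (H = 5624*(-60) = -337440)
H - v(3 + 9*Z(-3/4)) = -337440 - 1*(-4) = -337440 + 4 = -337436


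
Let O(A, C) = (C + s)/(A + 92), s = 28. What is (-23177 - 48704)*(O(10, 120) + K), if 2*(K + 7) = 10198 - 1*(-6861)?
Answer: -62496432283/102 ≈ -6.1271e+8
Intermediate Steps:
K = 17045/2 (K = -7 + (10198 - 1*(-6861))/2 = -7 + (10198 + 6861)/2 = -7 + (1/2)*17059 = -7 + 17059/2 = 17045/2 ≈ 8522.5)
O(A, C) = (28 + C)/(92 + A) (O(A, C) = (C + 28)/(A + 92) = (28 + C)/(92 + A))
(-23177 - 48704)*(O(10, 120) + K) = (-23177 - 48704)*((28 + 120)/(92 + 10) + 17045/2) = -71881*(148/102 + 17045/2) = -71881*((1/102)*148 + 17045/2) = -71881*(74/51 + 17045/2) = -71881*869443/102 = -62496432283/102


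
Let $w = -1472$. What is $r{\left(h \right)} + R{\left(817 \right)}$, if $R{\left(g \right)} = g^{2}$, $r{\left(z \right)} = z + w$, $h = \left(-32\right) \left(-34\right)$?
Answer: $667105$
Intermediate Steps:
$h = 1088$
$r{\left(z \right)} = -1472 + z$ ($r{\left(z \right)} = z - 1472 = -1472 + z$)
$r{\left(h \right)} + R{\left(817 \right)} = \left(-1472 + 1088\right) + 817^{2} = -384 + 667489 = 667105$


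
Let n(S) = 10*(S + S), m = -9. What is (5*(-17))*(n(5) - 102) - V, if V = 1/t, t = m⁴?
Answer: 1115369/6561 ≈ 170.00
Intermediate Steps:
n(S) = 20*S (n(S) = 10*(2*S) = 20*S)
t = 6561 (t = (-9)⁴ = 6561)
V = 1/6561 ≈ 0.00015242
(5*(-17))*(n(5) - 102) - V = (5*(-17))*(20*5 - 102) - 1*1/6561 = -85*(100 - 102) - 1/6561 = -85*(-2) - 1/6561 = 170 - 1/6561 = 1115369/6561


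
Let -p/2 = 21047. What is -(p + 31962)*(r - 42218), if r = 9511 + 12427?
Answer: -205476960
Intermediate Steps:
p = -42094 (p = -2*21047 = -42094)
r = 21938
-(p + 31962)*(r - 42218) = -(-42094 + 31962)*(21938 - 42218) = -(-10132)*(-20280) = -1*205476960 = -205476960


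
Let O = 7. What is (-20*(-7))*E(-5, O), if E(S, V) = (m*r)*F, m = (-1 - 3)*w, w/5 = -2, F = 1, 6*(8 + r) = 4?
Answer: -123200/3 ≈ -41067.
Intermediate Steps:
r = -22/3 (r = -8 + (⅙)*4 = -8 + ⅔ = -22/3 ≈ -7.3333)
w = -10 (w = 5*(-2) = -10)
m = 40 (m = (-1 - 3)*(-10) = -4*(-10) = 40)
E(S, V) = -880/3 (E(S, V) = (40*(-22/3))*1 = -880/3*1 = -880/3)
(-20*(-7))*E(-5, O) = -20*(-7)*(-880/3) = 140*(-880/3) = -123200/3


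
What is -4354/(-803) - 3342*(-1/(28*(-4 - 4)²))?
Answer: 5242997/719488 ≈ 7.2871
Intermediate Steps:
-4354/(-803) - 3342*(-1/(28*(-4 - 4)²)) = -4354*(-1/803) - 3342/((-8)²*(-28)) = 4354/803 - 3342/(64*(-28)) = 4354/803 - 3342/(-1792) = 4354/803 - 3342*(-1/1792) = 4354/803 + 1671/896 = 5242997/719488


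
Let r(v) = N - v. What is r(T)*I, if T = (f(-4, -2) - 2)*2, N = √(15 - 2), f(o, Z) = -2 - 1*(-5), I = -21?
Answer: 42 - 21*√13 ≈ -33.717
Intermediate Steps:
f(o, Z) = 3 (f(o, Z) = -2 + 5 = 3)
N = √13 ≈ 3.6056
T = 2 (T = (3 - 2)*2 = 1*2 = 2)
r(v) = √13 - v
r(T)*I = (√13 - 1*2)*(-21) = (√13 - 2)*(-21) = (-2 + √13)*(-21) = 42 - 21*√13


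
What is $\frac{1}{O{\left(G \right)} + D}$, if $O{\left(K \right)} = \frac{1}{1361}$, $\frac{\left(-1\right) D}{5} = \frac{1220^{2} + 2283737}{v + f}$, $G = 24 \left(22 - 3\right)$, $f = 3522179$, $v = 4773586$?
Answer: $- \frac{752702411}{1710739768} \approx -0.43999$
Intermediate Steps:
$G = 456$ ($G = 24 \cdot 19 = 456$)
$D = - \frac{1257379}{553051}$ ($D = - 5 \frac{1220^{2} + 2283737}{4773586 + 3522179} = - 5 \frac{1488400 + 2283737}{8295765} = - 5 \cdot 3772137 \cdot \frac{1}{8295765} = \left(-5\right) \frac{1257379}{2765255} = - \frac{1257379}{553051} \approx -2.2735$)
$O{\left(K \right)} = \frac{1}{1361}$
$\frac{1}{O{\left(G \right)} + D} = \frac{1}{\frac{1}{1361} - \frac{1257379}{553051}} = \frac{1}{- \frac{1710739768}{752702411}} = - \frac{752702411}{1710739768}$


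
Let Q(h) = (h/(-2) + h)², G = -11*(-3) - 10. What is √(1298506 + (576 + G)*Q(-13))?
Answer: √5295255/2 ≈ 1150.6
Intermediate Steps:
G = 23 (G = 33 - 10 = 23)
Q(h) = h²/4 (Q(h) = (h*(-½) + h)² = (-h/2 + h)² = (h/2)² = h²/4)
√(1298506 + (576 + G)*Q(-13)) = √(1298506 + (576 + 23)*((¼)*(-13)²)) = √(1298506 + 599*((¼)*169)) = √(1298506 + 599*(169/4)) = √(1298506 + 101231/4) = √(5295255/4) = √5295255/2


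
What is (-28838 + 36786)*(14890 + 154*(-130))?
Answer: -40773240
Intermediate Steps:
(-28838 + 36786)*(14890 + 154*(-130)) = 7948*(14890 - 20020) = 7948*(-5130) = -40773240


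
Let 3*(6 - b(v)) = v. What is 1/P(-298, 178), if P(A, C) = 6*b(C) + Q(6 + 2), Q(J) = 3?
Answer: -1/317 ≈ -0.0031546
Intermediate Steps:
b(v) = 6 - v/3
P(A, C) = 39 - 2*C (P(A, C) = 6*(6 - C/3) + 3 = (36 - 2*C) + 3 = 39 - 2*C)
1/P(-298, 178) = 1/(39 - 2*178) = 1/(39 - 356) = 1/(-317) = -1/317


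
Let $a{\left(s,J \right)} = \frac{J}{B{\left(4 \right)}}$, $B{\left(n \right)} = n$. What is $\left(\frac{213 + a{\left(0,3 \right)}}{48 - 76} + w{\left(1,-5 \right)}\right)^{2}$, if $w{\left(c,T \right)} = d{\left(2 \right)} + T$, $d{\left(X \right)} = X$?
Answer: $\frac{1418481}{12544} \approx 113.08$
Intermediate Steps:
$a{\left(s,J \right)} = \frac{J}{4}$
$w{\left(c,T \right)} = 2 + T$
$\left(\frac{213 + a{\left(0,3 \right)}}{48 - 76} + w{\left(1,-5 \right)}\right)^{2} = \left(\frac{213 + \frac{1}{4} \cdot 3}{48 - 76} + \left(2 - 5\right)\right)^{2} = \left(\frac{213 + \frac{3}{4}}{-28} - 3\right)^{2} = \left(\frac{855}{4} \left(- \frac{1}{28}\right) - 3\right)^{2} = \left(- \frac{855}{112} - 3\right)^{2} = \left(- \frac{1191}{112}\right)^{2} = \frac{1418481}{12544}$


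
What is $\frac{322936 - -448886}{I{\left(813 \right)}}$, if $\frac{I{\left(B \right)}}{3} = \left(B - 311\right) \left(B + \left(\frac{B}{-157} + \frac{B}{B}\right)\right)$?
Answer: $\frac{20196009}{31873235} \approx 0.63364$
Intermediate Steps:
$I{\left(B \right)} = 3 \left(1 + \frac{156 B}{157}\right) \left(-311 + B\right)$ ($I{\left(B \right)} = 3 \left(B - 311\right) \left(B + \left(\frac{B}{-157} + \frac{B}{B}\right)\right) = 3 \left(-311 + B\right) \left(B + \left(B \left(- \frac{1}{157}\right) + 1\right)\right) = 3 \left(-311 + B\right) \left(B - \left(-1 + \frac{B}{157}\right)\right) = 3 \left(-311 + B\right) \left(1 + \frac{156 B}{157}\right) = 3 \left(1 + \frac{156 B}{157}\right) \left(-311 + B\right)$)
$\frac{322936 - -448886}{I{\left(813 \right)}} = \frac{322936 - -448886}{-933 - \frac{117947601}{157} + \frac{468 \cdot 813^{2}}{157}} = \frac{322936 + 448886}{-933 - \frac{117947601}{157} + \frac{468}{157} \cdot 660969} = \frac{771822}{-933 - \frac{117947601}{157} + \frac{309333492}{157}} = \frac{771822}{\frac{191239410}{157}} = 771822 \cdot \frac{157}{191239410} = \frac{20196009}{31873235}$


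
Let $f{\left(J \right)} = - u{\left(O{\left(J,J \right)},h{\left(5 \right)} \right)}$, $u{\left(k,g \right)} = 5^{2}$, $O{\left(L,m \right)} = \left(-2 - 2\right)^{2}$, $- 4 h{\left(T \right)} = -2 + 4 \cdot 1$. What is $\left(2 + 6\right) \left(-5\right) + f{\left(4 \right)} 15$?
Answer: $-415$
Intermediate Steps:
$h{\left(T \right)} = - \frac{1}{2}$ ($h{\left(T \right)} = - \frac{-2 + 4 \cdot 1}{4} = - \frac{-2 + 4}{4} = \left(- \frac{1}{4}\right) 2 = - \frac{1}{2}$)
$O{\left(L,m \right)} = 16$ ($O{\left(L,m \right)} = \left(-4\right)^{2} = 16$)
$u{\left(k,g \right)} = 25$
$f{\left(J \right)} = -25$ ($f{\left(J \right)} = \left(-1\right) 25 = -25$)
$\left(2 + 6\right) \left(-5\right) + f{\left(4 \right)} 15 = \left(2 + 6\right) \left(-5\right) - 375 = 8 \left(-5\right) - 375 = -40 - 375 = -415$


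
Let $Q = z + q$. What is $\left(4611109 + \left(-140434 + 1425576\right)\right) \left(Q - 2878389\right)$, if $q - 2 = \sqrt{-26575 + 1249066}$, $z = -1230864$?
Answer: $-24229175318001 + 5896251 \sqrt{1222491} \approx -2.4223 \cdot 10^{13}$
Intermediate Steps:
$q = 2 + \sqrt{1222491}$ ($q = 2 + \sqrt{-26575 + 1249066} = 2 + \sqrt{1222491} \approx 1107.7$)
$Q = -1230862 + \sqrt{1222491}$ ($Q = -1230864 + \left(2 + \sqrt{1222491}\right) = -1230862 + \sqrt{1222491} \approx -1.2298 \cdot 10^{6}$)
$\left(4611109 + \left(-140434 + 1425576\right)\right) \left(Q - 2878389\right) = \left(4611109 + \left(-140434 + 1425576\right)\right) \left(\left(-1230862 + \sqrt{1222491}\right) - 2878389\right) = \left(4611109 + 1285142\right) \left(-4109251 + \sqrt{1222491}\right) = 5896251 \left(-4109251 + \sqrt{1222491}\right) = -24229175318001 + 5896251 \sqrt{1222491}$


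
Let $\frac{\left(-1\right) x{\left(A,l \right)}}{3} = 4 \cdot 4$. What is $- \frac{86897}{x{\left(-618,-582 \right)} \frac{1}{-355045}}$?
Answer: $- \frac{30852345365}{48} \approx -6.4276 \cdot 10^{8}$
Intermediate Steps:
$x{\left(A,l \right)} = -48$ ($x{\left(A,l \right)} = - 3 \cdot 4 \cdot 4 = \left(-3\right) 16 = -48$)
$- \frac{86897}{x{\left(-618,-582 \right)} \frac{1}{-355045}} = - \frac{86897}{\left(-48\right) \frac{1}{-355045}} = - \frac{86897}{\left(-48\right) \left(- \frac{1}{355045}\right)} = - \frac{86897}{\frac{48}{355045}} = \left(-86897\right) \frac{355045}{48} = - \frac{30852345365}{48}$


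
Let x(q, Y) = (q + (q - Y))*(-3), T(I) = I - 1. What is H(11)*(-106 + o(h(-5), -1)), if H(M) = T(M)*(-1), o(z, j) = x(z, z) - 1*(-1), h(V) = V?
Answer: 900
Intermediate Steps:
T(I) = -1 + I
x(q, Y) = -6*q + 3*Y (x(q, Y) = (-Y + 2*q)*(-3) = -6*q + 3*Y)
o(z, j) = 1 - 3*z (o(z, j) = (-6*z + 3*z) - 1*(-1) = -3*z + 1 = 1 - 3*z)
H(M) = 1 - M (H(M) = (-1 + M)*(-1) = 1 - M)
H(11)*(-106 + o(h(-5), -1)) = (1 - 1*11)*(-106 + (1 - 3*(-5))) = (1 - 11)*(-106 + (1 + 15)) = -10*(-106 + 16) = -10*(-90) = 900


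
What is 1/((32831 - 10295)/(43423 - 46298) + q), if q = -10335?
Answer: -2875/29735661 ≈ -9.6685e-5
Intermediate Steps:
1/((32831 - 10295)/(43423 - 46298) + q) = 1/((32831 - 10295)/(43423 - 46298) - 10335) = 1/(22536/(-2875) - 10335) = 1/(22536*(-1/2875) - 10335) = 1/(-22536/2875 - 10335) = 1/(-29735661/2875) = -2875/29735661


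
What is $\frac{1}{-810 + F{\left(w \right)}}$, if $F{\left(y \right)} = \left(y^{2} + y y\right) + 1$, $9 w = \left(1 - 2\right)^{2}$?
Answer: $- \frac{81}{65527} \approx -0.0012361$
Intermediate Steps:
$w = \frac{1}{9}$ ($w = \frac{\left(1 - 2\right)^{2}}{9} = \frac{\left(-1\right)^{2}}{9} = \frac{1}{9} \cdot 1 = \frac{1}{9} \approx 0.11111$)
$F{\left(y \right)} = 1 + 2 y^{2}$ ($F{\left(y \right)} = \left(y^{2} + y^{2}\right) + 1 = 2 y^{2} + 1 = 1 + 2 y^{2}$)
$\frac{1}{-810 + F{\left(w \right)}} = \frac{1}{-810 + \left(1 + \frac{2}{81}\right)} = \frac{1}{-810 + \frac{83}{81}} = \frac{1}{- \frac{65527}{81}} = - \frac{81}{65527}$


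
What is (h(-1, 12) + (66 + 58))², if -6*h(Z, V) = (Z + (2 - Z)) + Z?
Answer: 552049/36 ≈ 15335.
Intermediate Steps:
h(Z, V) = -⅓ - Z/6 (h(Z, V) = -((Z + (2 - Z)) + Z)/6 = -(2 + Z)/6 = -⅓ - Z/6)
(h(-1, 12) + (66 + 58))² = ((-⅓ - ⅙*(-1)) + (66 + 58))² = ((-⅓ + ⅙) + 124)² = (-⅙ + 124)² = (743/6)² = 552049/36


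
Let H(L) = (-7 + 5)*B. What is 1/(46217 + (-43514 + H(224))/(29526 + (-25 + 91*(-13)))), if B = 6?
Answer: 14159/654364740 ≈ 2.1638e-5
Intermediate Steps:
H(L) = -12 (H(L) = (-7 + 5)*6 = -2*6 = -12)
1/(46217 + (-43514 + H(224))/(29526 + (-25 + 91*(-13)))) = 1/(46217 + (-43514 - 12)/(29526 + (-25 + 91*(-13)))) = 1/(46217 - 43526/(29526 + (-25 - 1183))) = 1/(46217 - 43526/(29526 - 1208)) = 1/(46217 - 43526/28318) = 1/(46217 - 43526*1/28318) = 1/(46217 - 21763/14159) = 1/(654364740/14159) = 14159/654364740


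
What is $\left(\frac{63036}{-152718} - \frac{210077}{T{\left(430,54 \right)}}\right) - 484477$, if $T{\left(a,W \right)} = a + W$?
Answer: $- \frac{5973746425989}{12319252} \approx -4.8491 \cdot 10^{5}$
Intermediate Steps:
$T{\left(a,W \right)} = W + a$
$\left(\frac{63036}{-152718} - \frac{210077}{T{\left(430,54 \right)}}\right) - 484477 = \left(\frac{63036}{-152718} - \frac{210077}{54 + 430}\right) - 484477 = \left(63036 \left(- \frac{1}{152718}\right) - \frac{210077}{484}\right) - 484477 = \left(- \frac{10506}{25453} - \frac{210077}{484}\right) - 484477 = - \frac{5352174785}{12319252} - 484477 = - \frac{5973746425989}{12319252}$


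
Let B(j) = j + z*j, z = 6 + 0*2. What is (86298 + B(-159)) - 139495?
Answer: -54310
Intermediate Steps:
z = 6 (z = 6 + 0 = 6)
B(j) = 7*j (B(j) = j + 6*j = 7*j)
(86298 + B(-159)) - 139495 = (86298 + 7*(-159)) - 139495 = (86298 - 1113) - 139495 = 85185 - 139495 = -54310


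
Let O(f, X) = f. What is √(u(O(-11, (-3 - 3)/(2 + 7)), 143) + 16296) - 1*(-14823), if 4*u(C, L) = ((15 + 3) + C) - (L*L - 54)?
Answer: 14823 + √11199 ≈ 14929.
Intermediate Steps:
u(C, L) = 18 - L²/4 + C/4 (u(C, L) = (((15 + 3) + C) - (L*L - 54))/4 = ((18 + C) - (L² - 54))/4 = ((18 + C) - (-54 + L²))/4 = ((18 + C) + (54 - L²))/4 = (72 + C - L²)/4 = 18 - L²/4 + C/4)
√(u(O(-11, (-3 - 3)/(2 + 7)), 143) + 16296) - 1*(-14823) = √((18 - ¼*143² + (¼)*(-11)) + 16296) - 1*(-14823) = √((18 - ¼*20449 - 11/4) + 16296) + 14823 = √((18 - 20449/4 - 11/4) + 16296) + 14823 = √(-5097 + 16296) + 14823 = √11199 + 14823 = 14823 + √11199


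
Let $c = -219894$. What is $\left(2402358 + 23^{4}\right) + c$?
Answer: $2462305$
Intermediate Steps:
$\left(2402358 + 23^{4}\right) + c = \left(2402358 + 23^{4}\right) - 219894 = \left(2402358 + 279841\right) - 219894 = 2682199 - 219894 = 2462305$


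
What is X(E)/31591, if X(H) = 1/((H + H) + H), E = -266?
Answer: -1/25209618 ≈ -3.9667e-8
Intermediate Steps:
X(H) = 1/(3*H) (X(H) = 1/(2*H + H) = 1/(3*H))
X(E)/31591 = ((⅓)/(-266))/31591 = ((⅓)*(-1/266))*(1/31591) = -1/798*1/31591 = -1/25209618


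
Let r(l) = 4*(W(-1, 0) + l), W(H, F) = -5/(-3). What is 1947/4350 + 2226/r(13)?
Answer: 2449331/63800 ≈ 38.391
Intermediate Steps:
W(H, F) = 5/3 (W(H, F) = -5*(-⅓) = 5/3)
r(l) = 20/3 + 4*l (r(l) = 4*(5/3 + l) = 20/3 + 4*l)
1947/4350 + 2226/r(13) = 1947/4350 + 2226/(20/3 + 4*13) = 1947*(1/4350) + 2226/(20/3 + 52) = 649/1450 + 2226/(176/3) = 649/1450 + 2226*(3/176) = 649/1450 + 3339/88 = 2449331/63800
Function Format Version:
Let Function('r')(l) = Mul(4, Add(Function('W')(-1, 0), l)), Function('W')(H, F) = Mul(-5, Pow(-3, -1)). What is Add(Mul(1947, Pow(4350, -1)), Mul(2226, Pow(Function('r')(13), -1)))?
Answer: Rational(2449331, 63800) ≈ 38.391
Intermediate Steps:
Function('W')(H, F) = Rational(5, 3) (Function('W')(H, F) = Mul(-5, Rational(-1, 3)) = Rational(5, 3))
Function('r')(l) = Add(Rational(20, 3), Mul(4, l)) (Function('r')(l) = Mul(4, Add(Rational(5, 3), l)) = Add(Rational(20, 3), Mul(4, l)))
Add(Mul(1947, Pow(4350, -1)), Mul(2226, Pow(Function('r')(13), -1))) = Add(Mul(1947, Pow(4350, -1)), Mul(2226, Pow(Add(Rational(20, 3), Mul(4, 13)), -1))) = Add(Mul(1947, Rational(1, 4350)), Mul(2226, Pow(Add(Rational(20, 3), 52), -1))) = Add(Rational(649, 1450), Mul(2226, Pow(Rational(176, 3), -1))) = Add(Rational(649, 1450), Mul(2226, Rational(3, 176))) = Add(Rational(649, 1450), Rational(3339, 88)) = Rational(2449331, 63800)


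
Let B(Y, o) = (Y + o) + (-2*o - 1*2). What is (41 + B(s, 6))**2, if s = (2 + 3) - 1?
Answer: 1369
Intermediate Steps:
s = 4 (s = 5 - 1 = 4)
B(Y, o) = -2 + Y - o (B(Y, o) = (Y + o) + (-2*o - 2) = (Y + o) + (-2 - 2*o) = -2 + Y - o)
(41 + B(s, 6))**2 = (41 + (-2 + 4 - 1*6))**2 = (41 + (-2 + 4 - 6))**2 = (41 - 4)**2 = 37**2 = 1369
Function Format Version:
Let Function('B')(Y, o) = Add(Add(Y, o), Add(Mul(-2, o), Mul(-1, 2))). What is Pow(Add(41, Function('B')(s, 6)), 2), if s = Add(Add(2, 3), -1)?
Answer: 1369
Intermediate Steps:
s = 4 (s = Add(5, -1) = 4)
Function('B')(Y, o) = Add(-2, Y, Mul(-1, o)) (Function('B')(Y, o) = Add(Add(Y, o), Add(Mul(-2, o), -2)) = Add(Add(Y, o), Add(-2, Mul(-2, o))) = Add(-2, Y, Mul(-1, o)))
Pow(Add(41, Function('B')(s, 6)), 2) = Pow(Add(41, Add(-2, 4, Mul(-1, 6))), 2) = Pow(Add(41, Add(-2, 4, -6)), 2) = Pow(Add(41, -4), 2) = Pow(37, 2) = 1369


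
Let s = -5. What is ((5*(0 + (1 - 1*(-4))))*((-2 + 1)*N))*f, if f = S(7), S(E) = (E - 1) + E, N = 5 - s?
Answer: -3250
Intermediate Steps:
N = 10 (N = 5 - 1*(-5) = 5 + 5 = 10)
S(E) = -1 + 2*E (S(E) = (-1 + E) + E = -1 + 2*E)
f = 13 (f = -1 + 2*7 = -1 + 14 = 13)
((5*(0 + (1 - 1*(-4))))*((-2 + 1)*N))*f = ((5*(0 + (1 - 1*(-4))))*((-2 + 1)*10))*13 = ((5*(0 + (1 + 4)))*(-1*10))*13 = ((5*(0 + 5))*(-10))*13 = ((5*5)*(-10))*13 = (25*(-10))*13 = -250*13 = -3250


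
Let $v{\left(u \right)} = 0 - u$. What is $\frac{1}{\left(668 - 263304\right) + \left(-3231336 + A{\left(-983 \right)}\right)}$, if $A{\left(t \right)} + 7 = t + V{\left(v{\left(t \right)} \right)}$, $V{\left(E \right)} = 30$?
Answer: $- \frac{1}{3494932} \approx -2.8613 \cdot 10^{-7}$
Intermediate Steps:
$v{\left(u \right)} = - u$
$A{\left(t \right)} = 23 + t$ ($A{\left(t \right)} = -7 + \left(t + 30\right) = -7 + \left(30 + t\right) = 23 + t$)
$\frac{1}{\left(668 - 263304\right) + \left(-3231336 + A{\left(-983 \right)}\right)} = \frac{1}{\left(668 - 263304\right) + \left(-3231336 + \left(23 - 983\right)\right)} = \frac{1}{\left(668 - 263304\right) - 3232296} = \frac{1}{-262636 - 3232296} = \frac{1}{-3494932} = - \frac{1}{3494932}$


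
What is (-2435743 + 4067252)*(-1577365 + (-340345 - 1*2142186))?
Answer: -6623756863064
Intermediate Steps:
(-2435743 + 4067252)*(-1577365 + (-340345 - 1*2142186)) = 1631509*(-1577365 + (-340345 - 2142186)) = 1631509*(-1577365 - 2482531) = 1631509*(-4059896) = -6623756863064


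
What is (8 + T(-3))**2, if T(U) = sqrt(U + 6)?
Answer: (8 + sqrt(3))**2 ≈ 94.713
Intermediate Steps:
T(U) = sqrt(6 + U)
(8 + T(-3))**2 = (8 + sqrt(6 - 3))**2 = (8 + sqrt(3))**2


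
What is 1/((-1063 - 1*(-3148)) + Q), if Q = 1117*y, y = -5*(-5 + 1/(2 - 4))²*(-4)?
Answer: 1/677870 ≈ 1.4752e-6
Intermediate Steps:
y = 605 (y = -5*(-5 + 1/(-2))²*(-4) = -5*(-5 - ½)²*(-4) = -5*(-11/2)²*(-4) = -5*121/4*(-4) = -605/4*(-4) = 605)
Q = 675785 (Q = 1117*605 = 675785)
1/((-1063 - 1*(-3148)) + Q) = 1/((-1063 - 1*(-3148)) + 675785) = 1/((-1063 + 3148) + 675785) = 1/(2085 + 675785) = 1/677870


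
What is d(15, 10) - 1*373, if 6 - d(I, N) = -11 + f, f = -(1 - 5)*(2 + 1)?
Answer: -368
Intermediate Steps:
f = 12 (f = -(-4)*3 = -1*(-12) = 12)
d(I, N) = 5 (d(I, N) = 6 - (-11 + 12) = 6 - 1*1 = 6 - 1 = 5)
d(15, 10) - 1*373 = 5 - 1*373 = 5 - 373 = -368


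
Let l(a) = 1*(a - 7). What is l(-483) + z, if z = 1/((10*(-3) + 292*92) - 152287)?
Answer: -61471971/125453 ≈ -490.00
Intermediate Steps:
l(a) = -7 + a (l(a) = 1*(-7 + a) = -7 + a)
z = -1/125453 (z = 1/((-30 + 26864) - 152287) = 1/(26834 - 152287) = 1/(-125453) = -1/125453 ≈ -7.9711e-6)
l(-483) + z = (-7 - 483) - 1/125453 = -490 - 1/125453 = -61471971/125453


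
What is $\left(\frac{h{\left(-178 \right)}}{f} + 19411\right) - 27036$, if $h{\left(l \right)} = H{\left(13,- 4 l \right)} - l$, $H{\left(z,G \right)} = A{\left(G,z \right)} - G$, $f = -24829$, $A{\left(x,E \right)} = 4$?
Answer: $- \frac{189320595}{24829} \approx -7625.0$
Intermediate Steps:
$H{\left(z,G \right)} = 4 - G$
$h{\left(l \right)} = 4 + 3 l$ ($h{\left(l \right)} = \left(4 - - 4 l\right) - l = \left(4 + 4 l\right) - l = 4 + 3 l$)
$\left(\frac{h{\left(-178 \right)}}{f} + 19411\right) - 27036 = \left(\frac{4 + 3 \left(-178\right)}{-24829} + 19411\right) - 27036 = \left(\left(4 - 534\right) \left(- \frac{1}{24829}\right) + 19411\right) - 27036 = \left(\left(-530\right) \left(- \frac{1}{24829}\right) + 19411\right) - 27036 = \left(\frac{530}{24829} + 19411\right) - 27036 = \frac{481956249}{24829} - 27036 = - \frac{189320595}{24829}$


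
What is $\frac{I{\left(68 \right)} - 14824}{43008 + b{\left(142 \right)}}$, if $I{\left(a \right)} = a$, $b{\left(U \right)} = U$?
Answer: $- \frac{7378}{21575} \approx -0.34197$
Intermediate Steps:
$\frac{I{\left(68 \right)} - 14824}{43008 + b{\left(142 \right)}} = \frac{68 - 14824}{43008 + 142} = - \frac{14756}{43150} = \left(-14756\right) \frac{1}{43150} = - \frac{7378}{21575}$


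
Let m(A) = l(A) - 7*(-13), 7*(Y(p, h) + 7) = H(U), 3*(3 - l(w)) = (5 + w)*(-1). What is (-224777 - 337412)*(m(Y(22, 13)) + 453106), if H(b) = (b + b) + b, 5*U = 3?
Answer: -26752291460471/105 ≈ -2.5478e+11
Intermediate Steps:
U = ⅗ (U = (⅕)*3 = ⅗ ≈ 0.60000)
l(w) = 14/3 + w/3 (l(w) = 3 - (5 + w)*(-1)/3 = 3 - (-5 - w)/3 = 3 + (5/3 + w/3) = 14/3 + w/3)
H(b) = 3*b (H(b) = 2*b + b = 3*b)
Y(p, h) = -236/35 (Y(p, h) = -7 + (3*(⅗))/7 = -7 + (⅐)*(9/5) = -7 + 9/35 = -236/35)
m(A) = 287/3 + A/3 (m(A) = (14/3 + A/3) - 7*(-13) = (14/3 + A/3) + 91 = 287/3 + A/3)
(-224777 - 337412)*(m(Y(22, 13)) + 453106) = (-224777 - 337412)*((287/3 + (⅓)*(-236/35)) + 453106) = -562189*((287/3 - 236/105) + 453106) = -562189*(9809/105 + 453106) = -562189*47585939/105 = -26752291460471/105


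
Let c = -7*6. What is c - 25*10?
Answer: -292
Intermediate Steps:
c = -42
c - 25*10 = -42 - 25*10 = -42 - 250 = -292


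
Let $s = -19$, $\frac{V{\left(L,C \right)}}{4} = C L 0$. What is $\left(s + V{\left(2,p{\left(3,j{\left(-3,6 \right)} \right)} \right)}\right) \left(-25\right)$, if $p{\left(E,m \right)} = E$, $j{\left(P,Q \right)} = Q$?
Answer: $475$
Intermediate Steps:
$V{\left(L,C \right)} = 0$ ($V{\left(L,C \right)} = 4 C L 0 = 4 \cdot 0 = 0$)
$\left(s + V{\left(2,p{\left(3,j{\left(-3,6 \right)} \right)} \right)}\right) \left(-25\right) = \left(-19 + 0\right) \left(-25\right) = \left(-19\right) \left(-25\right) = 475$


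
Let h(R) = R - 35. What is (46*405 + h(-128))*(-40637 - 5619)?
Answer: -854209552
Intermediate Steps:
h(R) = -35 + R
(46*405 + h(-128))*(-40637 - 5619) = (46*405 + (-35 - 128))*(-40637 - 5619) = (18630 - 163)*(-46256) = 18467*(-46256) = -854209552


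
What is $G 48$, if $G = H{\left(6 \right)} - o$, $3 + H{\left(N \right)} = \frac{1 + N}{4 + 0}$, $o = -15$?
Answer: $660$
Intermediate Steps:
$H{\left(N \right)} = - \frac{11}{4} + \frac{N}{4}$ ($H{\left(N \right)} = -3 + \frac{1 + N}{4 + 0} = -3 + \frac{1 + N}{4} = -3 + \left(1 + N\right) \frac{1}{4} = -3 + \left(\frac{1}{4} + \frac{N}{4}\right) = - \frac{11}{4} + \frac{N}{4}$)
$G = \frac{55}{4}$ ($G = \left(- \frac{11}{4} + \frac{1}{4} \cdot 6\right) - -15 = \left(- \frac{11}{4} + \frac{3}{2}\right) + 15 = - \frac{5}{4} + 15 = \frac{55}{4} \approx 13.75$)
$G 48 = \frac{55}{4} \cdot 48 = 660$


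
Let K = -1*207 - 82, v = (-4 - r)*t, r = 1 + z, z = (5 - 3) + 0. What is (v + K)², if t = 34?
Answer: 277729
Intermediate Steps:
z = 2 (z = 2 + 0 = 2)
r = 3 (r = 1 + 2 = 3)
v = -238 (v = (-4 - 1*3)*34 = (-4 - 3)*34 = -7*34 = -238)
K = -289 (K = -207 - 82 = -289)
(v + K)² = (-238 - 289)² = (-527)² = 277729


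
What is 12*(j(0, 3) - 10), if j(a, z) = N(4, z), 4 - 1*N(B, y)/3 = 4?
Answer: -120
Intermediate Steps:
N(B, y) = 0 (N(B, y) = 12 - 3*4 = 12 - 12 = 0)
j(a, z) = 0
12*(j(0, 3) - 10) = 12*(0 - 10) = 12*(-10) = -120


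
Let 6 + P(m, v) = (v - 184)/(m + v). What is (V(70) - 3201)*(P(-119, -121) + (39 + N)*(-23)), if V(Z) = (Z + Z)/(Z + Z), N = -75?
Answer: -7903400/3 ≈ -2.6345e+6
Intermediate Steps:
P(m, v) = -6 + (-184 + v)/(m + v) (P(m, v) = -6 + (v - 184)/(m + v) = -6 + (-184 + v)/(m + v))
V(Z) = 1 (V(Z) = (2*Z)/((2*Z)) = (2*Z)*(1/(2*Z)) = 1)
(V(70) - 3201)*(P(-119, -121) + (39 + N)*(-23)) = (1 - 3201)*((-184 - 6*(-119) - 5*(-121))/(-119 - 121) + (39 - 75)*(-23)) = -3200*((-184 + 714 + 605)/(-240) - 36*(-23)) = -3200*(-1/240*1135 + 828) = -3200*(-227/48 + 828) = -3200*39517/48 = -7903400/3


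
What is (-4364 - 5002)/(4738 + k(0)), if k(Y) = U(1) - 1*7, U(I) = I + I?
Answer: -9366/4733 ≈ -1.9789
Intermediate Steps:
U(I) = 2*I
k(Y) = -5 (k(Y) = 2*1 - 1*7 = 2 - 7 = -5)
(-4364 - 5002)/(4738 + k(0)) = (-4364 - 5002)/(4738 - 5) = -9366/4733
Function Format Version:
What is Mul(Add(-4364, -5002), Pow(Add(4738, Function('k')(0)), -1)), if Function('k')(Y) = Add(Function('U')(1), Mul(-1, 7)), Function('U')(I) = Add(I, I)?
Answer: Rational(-9366, 4733) ≈ -1.9789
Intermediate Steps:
Function('U')(I) = Mul(2, I)
Function('k')(Y) = -5 (Function('k')(Y) = Add(Mul(2, 1), Mul(-1, 7)) = Add(2, -7) = -5)
Mul(Add(-4364, -5002), Pow(Add(4738, Function('k')(0)), -1)) = Mul(Add(-4364, -5002), Pow(Add(4738, -5), -1)) = Mul(-9366, Pow(4733, -1)) = Mul(-9366, Rational(1, 4733)) = Rational(-9366, 4733)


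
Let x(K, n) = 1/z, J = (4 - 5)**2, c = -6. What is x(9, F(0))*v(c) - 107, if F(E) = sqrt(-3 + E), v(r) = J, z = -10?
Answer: -1071/10 ≈ -107.10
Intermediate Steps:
J = 1 (J = (-1)**2 = 1)
v(r) = 1
x(K, n) = -1/10 (x(K, n) = 1/(-10) = 1*(-1/10) = -1/10)
x(9, F(0))*v(c) - 107 = -1/10*1 - 107 = -1/10 - 107 = -1071/10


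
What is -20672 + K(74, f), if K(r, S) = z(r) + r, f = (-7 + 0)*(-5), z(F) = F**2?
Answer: -15122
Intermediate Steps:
f = 35 (f = -7*(-5) = 35)
K(r, S) = r + r**2 (K(r, S) = r**2 + r = r + r**2)
-20672 + K(74, f) = -20672 + 74*(1 + 74) = -20672 + 74*75 = -20672 + 5550 = -15122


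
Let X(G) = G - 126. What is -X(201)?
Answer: -75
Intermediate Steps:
X(G) = -126 + G
-X(201) = -(-126 + 201) = -1*75 = -75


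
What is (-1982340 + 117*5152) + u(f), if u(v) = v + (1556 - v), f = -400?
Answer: -1378000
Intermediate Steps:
u(v) = 1556
(-1982340 + 117*5152) + u(f) = (-1982340 + 117*5152) + 1556 = (-1982340 + 602784) + 1556 = -1379556 + 1556 = -1378000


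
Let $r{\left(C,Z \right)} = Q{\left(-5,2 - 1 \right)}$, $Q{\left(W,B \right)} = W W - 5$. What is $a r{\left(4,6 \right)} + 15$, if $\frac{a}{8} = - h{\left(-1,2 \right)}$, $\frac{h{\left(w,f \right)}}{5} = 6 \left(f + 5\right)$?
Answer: $-33585$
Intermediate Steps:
$h{\left(w,f \right)} = 150 + 30 f$ ($h{\left(w,f \right)} = 5 \cdot 6 \left(f + 5\right) = 5 \cdot 6 \left(5 + f\right) = 5 \left(30 + 6 f\right) = 150 + 30 f$)
$Q{\left(W,B \right)} = -5 + W^{2}$ ($Q{\left(W,B \right)} = W^{2} - 5 = -5 + W^{2}$)
$r{\left(C,Z \right)} = 20$ ($r{\left(C,Z \right)} = -5 + \left(-5\right)^{2} = -5 + 25 = 20$)
$a = -1680$ ($a = 8 \left(- (150 + 30 \cdot 2)\right) = 8 \left(- (150 + 60)\right) = 8 \left(\left(-1\right) 210\right) = 8 \left(-210\right) = -1680$)
$a r{\left(4,6 \right)} + 15 = \left(-1680\right) 20 + 15 = -33600 + 15 = -33585$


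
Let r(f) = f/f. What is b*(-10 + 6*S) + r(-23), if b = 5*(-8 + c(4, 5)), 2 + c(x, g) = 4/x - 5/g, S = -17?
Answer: 5601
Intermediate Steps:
c(x, g) = -2 - 5/g + 4/x (c(x, g) = -2 + (4/x - 5/g) = -2 + (-5/g + 4/x) = -2 - 5/g + 4/x)
r(f) = 1
b = -50 (b = 5*(-8 + (-2 - 5/5 + 4/4)) = 5*(-8 + (-2 - 5*⅕ + 4*(¼))) = 5*(-8 + (-2 - 1 + 1)) = 5*(-8 - 2) = 5*(-10) = -50)
b*(-10 + 6*S) + r(-23) = -50*(-10 + 6*(-17)) + 1 = -50*(-10 - 102) + 1 = -50*(-112) + 1 = 5600 + 1 = 5601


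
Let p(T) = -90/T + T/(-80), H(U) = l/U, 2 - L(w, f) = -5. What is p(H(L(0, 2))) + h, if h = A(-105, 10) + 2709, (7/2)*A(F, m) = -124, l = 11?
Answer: 16116279/6160 ≈ 2616.3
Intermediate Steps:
L(w, f) = 7 (L(w, f) = 2 - 1*(-5) = 2 + 5 = 7)
A(F, m) = -248/7 (A(F, m) = (2/7)*(-124) = -248/7)
H(U) = 11/U
h = 18715/7 (h = -248/7 + 2709 = 18715/7 ≈ 2673.6)
p(T) = -90/T - T/80 (p(T) = -90/T + T*(-1/80) = -90/T - T/80)
p(H(L(0, 2))) + h = (-90/(11/7) - 11/(80*7)) + 18715/7 = (-90/(11*(⅐)) - 11/(80*7)) + 18715/7 = (-90/11/7 - 1/80*11/7) + 18715/7 = (-90*7/11 - 11/560) + 18715/7 = (-630/11 - 11/560) + 18715/7 = -352921/6160 + 18715/7 = 16116279/6160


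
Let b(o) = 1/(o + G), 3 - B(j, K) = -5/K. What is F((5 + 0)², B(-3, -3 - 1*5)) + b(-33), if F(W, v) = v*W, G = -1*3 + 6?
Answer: 7121/120 ≈ 59.342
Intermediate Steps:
G = 3 (G = -3 + 6 = 3)
B(j, K) = 3 + 5/K (B(j, K) = 3 - (-5)/K = 3 + 5/K)
F(W, v) = W*v
b(o) = 1/(3 + o) (b(o) = 1/(o + 3) = 1/(3 + o))
F((5 + 0)², B(-3, -3 - 1*5)) + b(-33) = (5 + 0)²*(3 + 5/(-3 - 1*5)) + 1/(3 - 33) = 5²*(3 + 5/(-3 - 5)) + 1/(-30) = 25*(3 + 5/(-8)) - 1/30 = 25*(3 + 5*(-⅛)) - 1/30 = 25*(3 - 5/8) - 1/30 = 25*(19/8) - 1/30 = 475/8 - 1/30 = 7121/120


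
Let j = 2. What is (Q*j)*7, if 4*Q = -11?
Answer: -77/2 ≈ -38.500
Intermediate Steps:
Q = -11/4 (Q = (1/4)*(-11) = -11/4 ≈ -2.7500)
(Q*j)*7 = -11/4*2*7 = -11/2*7 = -77/2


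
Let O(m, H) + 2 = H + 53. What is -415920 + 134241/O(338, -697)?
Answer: -268818561/646 ≈ -4.1613e+5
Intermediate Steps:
O(m, H) = 51 + H (O(m, H) = -2 + (H + 53) = -2 + (53 + H) = 51 + H)
-415920 + 134241/O(338, -697) = -415920 + 134241/(51 - 697) = -415920 + 134241/(-646) = -415920 + 134241*(-1/646) = -415920 - 134241/646 = -268818561/646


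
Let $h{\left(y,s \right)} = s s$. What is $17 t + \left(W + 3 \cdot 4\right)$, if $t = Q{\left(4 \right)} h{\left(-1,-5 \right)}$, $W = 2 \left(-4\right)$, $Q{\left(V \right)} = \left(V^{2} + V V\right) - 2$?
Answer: $12754$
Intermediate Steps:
$Q{\left(V \right)} = -2 + 2 V^{2}$ ($Q{\left(V \right)} = \left(V^{2} + V^{2}\right) - 2 = 2 V^{2} - 2 = -2 + 2 V^{2}$)
$h{\left(y,s \right)} = s^{2}$
$W = -8$
$t = 750$ ($t = \left(-2 + 2 \cdot 4^{2}\right) \left(-5\right)^{2} = \left(-2 + 2 \cdot 16\right) 25 = \left(-2 + 32\right) 25 = 30 \cdot 25 = 750$)
$17 t + \left(W + 3 \cdot 4\right) = 17 \cdot 750 + \left(-8 + 3 \cdot 4\right) = 12750 + \left(-8 + 12\right) = 12750 + 4 = 12754$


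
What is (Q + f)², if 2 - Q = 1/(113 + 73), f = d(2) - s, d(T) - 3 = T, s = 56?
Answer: 83083225/34596 ≈ 2401.5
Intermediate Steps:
d(T) = 3 + T
f = -51 (f = (3 + 2) - 1*56 = 5 - 56 = -51)
Q = 371/186 (Q = 2 - 1/(113 + 73) = 2 - 1/186 = 371/186 ≈ 1.9946)
(Q + f)² = (371/186 - 51)² = (-9115/186)² = 83083225/34596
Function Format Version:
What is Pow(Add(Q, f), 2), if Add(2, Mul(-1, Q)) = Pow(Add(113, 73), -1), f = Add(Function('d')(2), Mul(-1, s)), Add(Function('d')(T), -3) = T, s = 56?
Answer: Rational(83083225, 34596) ≈ 2401.5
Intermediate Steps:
Function('d')(T) = Add(3, T)
f = -51 (f = Add(Add(3, 2), Mul(-1, 56)) = Add(5, -56) = -51)
Q = Rational(371, 186) (Q = Add(2, Mul(-1, Pow(Add(113, 73), -1))) = Add(2, Mul(-1, Pow(186, -1))) = Add(2, Mul(-1, Rational(1, 186))) = Add(2, Rational(-1, 186)) = Rational(371, 186) ≈ 1.9946)
Pow(Add(Q, f), 2) = Pow(Add(Rational(371, 186), -51), 2) = Pow(Rational(-9115, 186), 2) = Rational(83083225, 34596)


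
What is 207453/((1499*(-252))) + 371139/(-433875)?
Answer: -25578409483/18210601500 ≈ -1.4046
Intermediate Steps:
207453/((1499*(-252))) + 371139/(-433875) = 207453/(-377748) + 371139*(-1/433875) = 207453*(-1/377748) - 123713/144625 = -69151/125916 - 123713/144625 = -25578409483/18210601500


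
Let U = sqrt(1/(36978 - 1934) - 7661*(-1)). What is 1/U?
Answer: 2*sqrt(2352083936685)/268472085 ≈ 0.011425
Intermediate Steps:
U = sqrt(2352083936685)/17522 (U = sqrt(1/35044 + 7661) = sqrt(268472085/35044) = sqrt(2352083936685)/17522 ≈ 87.527)
1/U = 1/(sqrt(2352083936685)/17522) = 2*sqrt(2352083936685)/268472085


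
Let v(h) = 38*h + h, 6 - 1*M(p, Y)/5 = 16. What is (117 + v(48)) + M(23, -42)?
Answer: 1939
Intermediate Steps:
M(p, Y) = -50 (M(p, Y) = 30 - 5*16 = 30 - 80 = -50)
v(h) = 39*h
(117 + v(48)) + M(23, -42) = (117 + 39*48) - 50 = (117 + 1872) - 50 = 1989 - 50 = 1939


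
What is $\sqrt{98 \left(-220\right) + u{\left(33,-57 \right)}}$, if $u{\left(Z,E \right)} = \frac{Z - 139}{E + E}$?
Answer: $\frac{23 i \sqrt{132411}}{57} \approx 146.83 i$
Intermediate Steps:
$u{\left(Z,E \right)} = \frac{-139 + Z}{2 E}$
$\sqrt{98 \left(-220\right) + u{\left(33,-57 \right)}} = \sqrt{98 \left(-220\right) + \frac{-139 + 33}{2 \left(-57\right)}} = \sqrt{-21560 + \frac{1}{2} \left(- \frac{1}{57}\right) \left(-106\right)} = \sqrt{-21560 + \frac{53}{57}} = \sqrt{- \frac{1228867}{57}} = \frac{23 i \sqrt{132411}}{57}$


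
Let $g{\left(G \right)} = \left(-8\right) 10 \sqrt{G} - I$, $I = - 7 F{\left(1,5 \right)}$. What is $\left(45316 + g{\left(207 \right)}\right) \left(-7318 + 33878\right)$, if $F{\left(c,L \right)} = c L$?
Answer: $1204522560 - 6374400 \sqrt{23} \approx 1.174 \cdot 10^{9}$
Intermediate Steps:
$F{\left(c,L \right)} = L c$
$I = -35$ ($I = - 7 \cdot 5 \cdot 1 = \left(-7\right) 5 = -35$)
$g{\left(G \right)} = 35 - 80 \sqrt{G}$ ($g{\left(G \right)} = \left(-8\right) 10 \sqrt{G} - -35 = - 80 \sqrt{G} + 35 = 35 - 80 \sqrt{G}$)
$\left(45316 + g{\left(207 \right)}\right) \left(-7318 + 33878\right) = \left(45316 + \left(35 - 80 \sqrt{207}\right)\right) \left(-7318 + 33878\right) = \left(45316 + \left(35 - 80 \cdot 3 \sqrt{23}\right)\right) 26560 = \left(45316 + \left(35 - 240 \sqrt{23}\right)\right) 26560 = \left(45351 - 240 \sqrt{23}\right) 26560 = 1204522560 - 6374400 \sqrt{23}$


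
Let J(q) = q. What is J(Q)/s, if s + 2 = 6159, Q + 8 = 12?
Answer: 4/6157 ≈ 0.00064967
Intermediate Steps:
Q = 4 (Q = -8 + 12 = 4)
s = 6157 (s = -2 + 6159 = 6157)
J(Q)/s = 4/6157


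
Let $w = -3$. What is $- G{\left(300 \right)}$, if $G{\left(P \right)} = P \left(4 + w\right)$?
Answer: $-300$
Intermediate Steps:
$G{\left(P \right)} = P$ ($G{\left(P \right)} = P \left(4 - 3\right) = P 1 = P$)
$- G{\left(300 \right)} = \left(-1\right) 300 = -300$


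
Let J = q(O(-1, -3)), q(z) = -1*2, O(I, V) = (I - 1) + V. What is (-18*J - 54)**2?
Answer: 324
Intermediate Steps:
O(I, V) = -1 + I + V (O(I, V) = (-1 + I) + V = -1 + I + V)
q(z) = -2
J = -2
(-18*J - 54)**2 = (-18*(-2) - 54)**2 = (36 - 54)**2 = (-18)**2 = 324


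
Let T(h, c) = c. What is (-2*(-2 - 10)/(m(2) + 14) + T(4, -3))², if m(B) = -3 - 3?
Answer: 0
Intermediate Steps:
m(B) = -6
(-2*(-2 - 10)/(m(2) + 14) + T(4, -3))² = (-2*(-2 - 10)/(-6 + 14) - 3)² = (-(-24)/8 - 3)² = (-2*(-3/2) - 3)² = (3 - 3)² = 0² = 0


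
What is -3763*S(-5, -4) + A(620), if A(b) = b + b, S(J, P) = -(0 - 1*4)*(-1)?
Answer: 16292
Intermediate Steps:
S(J, P) = -4 (S(J, P) = -(0 - 4)*(-1) = -1*(-4)*(-1) = 4*(-1) = -4)
A(b) = 2*b
-3763*S(-5, -4) + A(620) = -3763*(-4) + 2*620 = 15052 + 1240 = 16292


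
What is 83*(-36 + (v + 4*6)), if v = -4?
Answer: -1328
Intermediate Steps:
83*(-36 + (v + 4*6)) = 83*(-36 + (-4 + 4*6)) = 83*(-36 + (-4 + 24)) = 83*(-36 + 20) = 83*(-16) = -1328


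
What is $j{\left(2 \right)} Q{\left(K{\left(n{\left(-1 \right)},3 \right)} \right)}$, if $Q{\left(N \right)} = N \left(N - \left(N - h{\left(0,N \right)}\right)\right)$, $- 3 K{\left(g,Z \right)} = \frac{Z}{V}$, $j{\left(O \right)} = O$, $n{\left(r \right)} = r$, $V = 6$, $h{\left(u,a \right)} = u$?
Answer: $0$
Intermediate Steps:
$K{\left(g,Z \right)} = - \frac{Z}{18}$ ($K{\left(g,Z \right)} = - \frac{Z \frac{1}{6}}{3} = - \frac{\frac{1}{6} Z}{3} = - \frac{Z}{18}$)
$Q{\left(N \right)} = 0$ ($Q{\left(N \right)} = N \left(N + \left(0 - N\right)\right) = N \left(N - N\right) = N 0 = 0$)
$j{\left(2 \right)} Q{\left(K{\left(n{\left(-1 \right)},3 \right)} \right)} = 2 \cdot 0 = 0$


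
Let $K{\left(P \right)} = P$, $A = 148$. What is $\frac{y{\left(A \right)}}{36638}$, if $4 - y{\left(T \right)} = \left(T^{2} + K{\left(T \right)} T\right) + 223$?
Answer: $- \frac{44027}{36638} \approx -1.2017$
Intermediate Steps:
$y{\left(T \right)} = -219 - 2 T^{2}$ ($y{\left(T \right)} = 4 - \left(\left(T^{2} + T T\right) + 223\right) = 4 - \left(\left(T^{2} + T^{2}\right) + 223\right) = 4 - \left(2 T^{2} + 223\right) = 4 - \left(223 + 2 T^{2}\right) = -219 - 2 T^{2}$)
$\frac{y{\left(A \right)}}{36638} = \frac{-219 - 2 \cdot 148^{2}}{36638} = \left(-219 - 43808\right) \frac{1}{36638} = \left(-44027\right) \frac{1}{36638} = - \frac{44027}{36638}$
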